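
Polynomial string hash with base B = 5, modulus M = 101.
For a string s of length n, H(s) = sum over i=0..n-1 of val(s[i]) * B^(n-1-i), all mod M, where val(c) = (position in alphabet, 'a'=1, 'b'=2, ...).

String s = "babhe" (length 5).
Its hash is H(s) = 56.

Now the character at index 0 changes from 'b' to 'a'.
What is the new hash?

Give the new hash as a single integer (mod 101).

val('b') = 2, val('a') = 1
Position k = 0, exponent = n-1-k = 4
B^4 mod M = 5^4 mod 101 = 19
Delta = (1 - 2) * 19 mod 101 = 82
New hash = (56 + 82) mod 101 = 37

Answer: 37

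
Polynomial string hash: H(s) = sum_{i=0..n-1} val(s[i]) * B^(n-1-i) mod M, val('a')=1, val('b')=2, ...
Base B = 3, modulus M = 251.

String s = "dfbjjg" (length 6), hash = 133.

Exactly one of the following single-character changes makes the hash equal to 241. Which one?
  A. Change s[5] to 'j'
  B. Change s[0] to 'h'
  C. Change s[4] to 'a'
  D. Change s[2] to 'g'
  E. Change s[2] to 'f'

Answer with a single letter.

Answer: E

Derivation:
Option A: s[5]='g'->'j', delta=(10-7)*3^0 mod 251 = 3, hash=133+3 mod 251 = 136
Option B: s[0]='d'->'h', delta=(8-4)*3^5 mod 251 = 219, hash=133+219 mod 251 = 101
Option C: s[4]='j'->'a', delta=(1-10)*3^1 mod 251 = 224, hash=133+224 mod 251 = 106
Option D: s[2]='b'->'g', delta=(7-2)*3^3 mod 251 = 135, hash=133+135 mod 251 = 17
Option E: s[2]='b'->'f', delta=(6-2)*3^3 mod 251 = 108, hash=133+108 mod 251 = 241 <-- target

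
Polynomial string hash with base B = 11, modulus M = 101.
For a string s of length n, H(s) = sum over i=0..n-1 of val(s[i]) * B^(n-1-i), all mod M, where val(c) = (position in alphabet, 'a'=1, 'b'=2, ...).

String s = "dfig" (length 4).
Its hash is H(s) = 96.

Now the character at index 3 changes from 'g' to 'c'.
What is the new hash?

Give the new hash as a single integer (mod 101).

val('g') = 7, val('c') = 3
Position k = 3, exponent = n-1-k = 0
B^0 mod M = 11^0 mod 101 = 1
Delta = (3 - 7) * 1 mod 101 = 97
New hash = (96 + 97) mod 101 = 92

Answer: 92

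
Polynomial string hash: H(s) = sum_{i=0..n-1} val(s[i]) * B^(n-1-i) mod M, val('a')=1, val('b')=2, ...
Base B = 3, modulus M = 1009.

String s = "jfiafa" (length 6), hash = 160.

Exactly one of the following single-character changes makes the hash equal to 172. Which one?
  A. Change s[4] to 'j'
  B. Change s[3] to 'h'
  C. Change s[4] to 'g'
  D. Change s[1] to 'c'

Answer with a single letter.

Option A: s[4]='f'->'j', delta=(10-6)*3^1 mod 1009 = 12, hash=160+12 mod 1009 = 172 <-- target
Option B: s[3]='a'->'h', delta=(8-1)*3^2 mod 1009 = 63, hash=160+63 mod 1009 = 223
Option C: s[4]='f'->'g', delta=(7-6)*3^1 mod 1009 = 3, hash=160+3 mod 1009 = 163
Option D: s[1]='f'->'c', delta=(3-6)*3^4 mod 1009 = 766, hash=160+766 mod 1009 = 926

Answer: A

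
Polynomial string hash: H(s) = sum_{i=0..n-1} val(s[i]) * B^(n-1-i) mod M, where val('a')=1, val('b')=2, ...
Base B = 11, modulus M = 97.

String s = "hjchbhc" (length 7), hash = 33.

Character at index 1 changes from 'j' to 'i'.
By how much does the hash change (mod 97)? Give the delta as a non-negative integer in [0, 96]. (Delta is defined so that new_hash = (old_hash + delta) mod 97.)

Answer: 66

Derivation:
Delta formula: (val(new) - val(old)) * B^(n-1-k) mod M
  val('i') - val('j') = 9 - 10 = -1
  B^(n-1-k) = 11^5 mod 97 = 31
  Delta = -1 * 31 mod 97 = 66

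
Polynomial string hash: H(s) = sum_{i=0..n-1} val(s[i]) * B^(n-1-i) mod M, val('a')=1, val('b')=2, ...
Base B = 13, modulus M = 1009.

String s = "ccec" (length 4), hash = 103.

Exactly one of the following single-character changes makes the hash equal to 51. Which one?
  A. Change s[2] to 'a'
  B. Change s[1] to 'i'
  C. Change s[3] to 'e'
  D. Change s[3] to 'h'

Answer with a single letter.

Option A: s[2]='e'->'a', delta=(1-5)*13^1 mod 1009 = 957, hash=103+957 mod 1009 = 51 <-- target
Option B: s[1]='c'->'i', delta=(9-3)*13^2 mod 1009 = 5, hash=103+5 mod 1009 = 108
Option C: s[3]='c'->'e', delta=(5-3)*13^0 mod 1009 = 2, hash=103+2 mod 1009 = 105
Option D: s[3]='c'->'h', delta=(8-3)*13^0 mod 1009 = 5, hash=103+5 mod 1009 = 108

Answer: A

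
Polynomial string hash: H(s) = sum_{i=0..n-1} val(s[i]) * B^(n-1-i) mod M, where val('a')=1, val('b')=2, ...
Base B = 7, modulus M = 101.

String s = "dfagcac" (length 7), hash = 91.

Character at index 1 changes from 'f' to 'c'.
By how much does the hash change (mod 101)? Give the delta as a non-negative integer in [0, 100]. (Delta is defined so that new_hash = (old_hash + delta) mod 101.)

Answer: 79

Derivation:
Delta formula: (val(new) - val(old)) * B^(n-1-k) mod M
  val('c') - val('f') = 3 - 6 = -3
  B^(n-1-k) = 7^5 mod 101 = 41
  Delta = -3 * 41 mod 101 = 79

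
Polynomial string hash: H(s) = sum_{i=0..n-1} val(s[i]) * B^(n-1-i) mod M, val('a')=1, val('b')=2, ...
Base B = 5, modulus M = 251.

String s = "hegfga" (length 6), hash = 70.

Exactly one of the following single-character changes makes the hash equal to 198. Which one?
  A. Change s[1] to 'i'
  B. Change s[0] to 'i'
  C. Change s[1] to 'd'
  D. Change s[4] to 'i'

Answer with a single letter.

Answer: C

Derivation:
Option A: s[1]='e'->'i', delta=(9-5)*5^4 mod 251 = 241, hash=70+241 mod 251 = 60
Option B: s[0]='h'->'i', delta=(9-8)*5^5 mod 251 = 113, hash=70+113 mod 251 = 183
Option C: s[1]='e'->'d', delta=(4-5)*5^4 mod 251 = 128, hash=70+128 mod 251 = 198 <-- target
Option D: s[4]='g'->'i', delta=(9-7)*5^1 mod 251 = 10, hash=70+10 mod 251 = 80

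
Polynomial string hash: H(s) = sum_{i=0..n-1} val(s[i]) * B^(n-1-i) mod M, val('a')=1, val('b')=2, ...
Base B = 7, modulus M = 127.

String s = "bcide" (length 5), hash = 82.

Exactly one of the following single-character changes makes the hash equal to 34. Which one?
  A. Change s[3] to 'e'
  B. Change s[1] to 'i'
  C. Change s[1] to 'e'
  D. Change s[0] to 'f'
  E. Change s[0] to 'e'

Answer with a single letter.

Answer: D

Derivation:
Option A: s[3]='d'->'e', delta=(5-4)*7^1 mod 127 = 7, hash=82+7 mod 127 = 89
Option B: s[1]='c'->'i', delta=(9-3)*7^3 mod 127 = 26, hash=82+26 mod 127 = 108
Option C: s[1]='c'->'e', delta=(5-3)*7^3 mod 127 = 51, hash=82+51 mod 127 = 6
Option D: s[0]='b'->'f', delta=(6-2)*7^4 mod 127 = 79, hash=82+79 mod 127 = 34 <-- target
Option E: s[0]='b'->'e', delta=(5-2)*7^4 mod 127 = 91, hash=82+91 mod 127 = 46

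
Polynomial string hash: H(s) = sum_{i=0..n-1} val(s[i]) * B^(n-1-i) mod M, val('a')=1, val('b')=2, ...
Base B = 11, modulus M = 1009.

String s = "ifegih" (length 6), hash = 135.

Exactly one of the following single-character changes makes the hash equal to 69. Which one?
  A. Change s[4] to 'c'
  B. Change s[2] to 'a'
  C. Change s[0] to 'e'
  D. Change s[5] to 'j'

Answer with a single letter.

Option A: s[4]='i'->'c', delta=(3-9)*11^1 mod 1009 = 943, hash=135+943 mod 1009 = 69 <-- target
Option B: s[2]='e'->'a', delta=(1-5)*11^3 mod 1009 = 730, hash=135+730 mod 1009 = 865
Option C: s[0]='i'->'e', delta=(5-9)*11^5 mod 1009 = 547, hash=135+547 mod 1009 = 682
Option D: s[5]='h'->'j', delta=(10-8)*11^0 mod 1009 = 2, hash=135+2 mod 1009 = 137

Answer: A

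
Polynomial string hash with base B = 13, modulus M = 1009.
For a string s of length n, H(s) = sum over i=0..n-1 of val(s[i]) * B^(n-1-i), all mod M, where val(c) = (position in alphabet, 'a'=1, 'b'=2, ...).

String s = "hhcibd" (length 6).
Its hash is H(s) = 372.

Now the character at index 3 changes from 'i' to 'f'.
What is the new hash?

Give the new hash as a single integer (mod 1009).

Answer: 874

Derivation:
val('i') = 9, val('f') = 6
Position k = 3, exponent = n-1-k = 2
B^2 mod M = 13^2 mod 1009 = 169
Delta = (6 - 9) * 169 mod 1009 = 502
New hash = (372 + 502) mod 1009 = 874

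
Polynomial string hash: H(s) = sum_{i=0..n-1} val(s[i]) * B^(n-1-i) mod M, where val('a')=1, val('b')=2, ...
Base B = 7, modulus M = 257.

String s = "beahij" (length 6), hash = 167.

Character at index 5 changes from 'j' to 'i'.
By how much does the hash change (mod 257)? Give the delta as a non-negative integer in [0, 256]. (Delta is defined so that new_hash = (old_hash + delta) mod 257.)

Delta formula: (val(new) - val(old)) * B^(n-1-k) mod M
  val('i') - val('j') = 9 - 10 = -1
  B^(n-1-k) = 7^0 mod 257 = 1
  Delta = -1 * 1 mod 257 = 256

Answer: 256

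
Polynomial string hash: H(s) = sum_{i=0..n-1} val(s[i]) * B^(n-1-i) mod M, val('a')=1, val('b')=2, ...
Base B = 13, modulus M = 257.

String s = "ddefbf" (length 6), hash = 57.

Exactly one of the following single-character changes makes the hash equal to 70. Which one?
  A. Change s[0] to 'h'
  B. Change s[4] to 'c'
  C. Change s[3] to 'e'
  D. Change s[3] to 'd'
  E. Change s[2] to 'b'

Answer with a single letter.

Answer: B

Derivation:
Option A: s[0]='d'->'h', delta=(8-4)*13^5 mod 257 = 226, hash=57+226 mod 257 = 26
Option B: s[4]='b'->'c', delta=(3-2)*13^1 mod 257 = 13, hash=57+13 mod 257 = 70 <-- target
Option C: s[3]='f'->'e', delta=(5-6)*13^2 mod 257 = 88, hash=57+88 mod 257 = 145
Option D: s[3]='f'->'d', delta=(4-6)*13^2 mod 257 = 176, hash=57+176 mod 257 = 233
Option E: s[2]='e'->'b', delta=(2-5)*13^3 mod 257 = 91, hash=57+91 mod 257 = 148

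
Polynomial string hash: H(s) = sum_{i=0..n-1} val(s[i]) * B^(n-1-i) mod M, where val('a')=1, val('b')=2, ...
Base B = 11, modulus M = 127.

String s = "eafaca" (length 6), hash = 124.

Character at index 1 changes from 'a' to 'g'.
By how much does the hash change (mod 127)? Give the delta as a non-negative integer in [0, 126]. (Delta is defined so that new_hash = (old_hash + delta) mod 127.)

Delta formula: (val(new) - val(old)) * B^(n-1-k) mod M
  val('g') - val('a') = 7 - 1 = 6
  B^(n-1-k) = 11^4 mod 127 = 36
  Delta = 6 * 36 mod 127 = 89

Answer: 89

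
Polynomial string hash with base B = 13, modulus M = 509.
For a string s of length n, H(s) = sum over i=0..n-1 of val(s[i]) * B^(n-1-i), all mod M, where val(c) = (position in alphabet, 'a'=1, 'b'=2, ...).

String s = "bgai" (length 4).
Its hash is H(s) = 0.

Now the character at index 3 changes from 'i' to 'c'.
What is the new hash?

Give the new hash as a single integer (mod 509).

Answer: 503

Derivation:
val('i') = 9, val('c') = 3
Position k = 3, exponent = n-1-k = 0
B^0 mod M = 13^0 mod 509 = 1
Delta = (3 - 9) * 1 mod 509 = 503
New hash = (0 + 503) mod 509 = 503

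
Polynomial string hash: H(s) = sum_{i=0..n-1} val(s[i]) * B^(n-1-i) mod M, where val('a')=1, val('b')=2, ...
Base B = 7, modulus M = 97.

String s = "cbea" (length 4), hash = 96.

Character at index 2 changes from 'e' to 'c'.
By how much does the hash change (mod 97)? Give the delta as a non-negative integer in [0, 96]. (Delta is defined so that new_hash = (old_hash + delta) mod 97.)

Delta formula: (val(new) - val(old)) * B^(n-1-k) mod M
  val('c') - val('e') = 3 - 5 = -2
  B^(n-1-k) = 7^1 mod 97 = 7
  Delta = -2 * 7 mod 97 = 83

Answer: 83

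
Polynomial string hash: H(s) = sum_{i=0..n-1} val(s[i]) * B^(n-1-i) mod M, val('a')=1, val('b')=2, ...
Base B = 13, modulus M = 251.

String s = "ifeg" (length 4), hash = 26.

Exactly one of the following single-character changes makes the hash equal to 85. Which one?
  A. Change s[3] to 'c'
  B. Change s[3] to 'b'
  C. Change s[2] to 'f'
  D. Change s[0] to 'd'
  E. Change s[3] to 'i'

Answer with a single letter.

Answer: D

Derivation:
Option A: s[3]='g'->'c', delta=(3-7)*13^0 mod 251 = 247, hash=26+247 mod 251 = 22
Option B: s[3]='g'->'b', delta=(2-7)*13^0 mod 251 = 246, hash=26+246 mod 251 = 21
Option C: s[2]='e'->'f', delta=(6-5)*13^1 mod 251 = 13, hash=26+13 mod 251 = 39
Option D: s[0]='i'->'d', delta=(4-9)*13^3 mod 251 = 59, hash=26+59 mod 251 = 85 <-- target
Option E: s[3]='g'->'i', delta=(9-7)*13^0 mod 251 = 2, hash=26+2 mod 251 = 28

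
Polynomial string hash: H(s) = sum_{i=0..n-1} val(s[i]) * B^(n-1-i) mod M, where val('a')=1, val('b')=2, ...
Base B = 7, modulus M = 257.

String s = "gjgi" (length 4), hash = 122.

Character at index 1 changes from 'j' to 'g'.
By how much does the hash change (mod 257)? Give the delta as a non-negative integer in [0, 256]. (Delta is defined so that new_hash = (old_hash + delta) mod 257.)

Delta formula: (val(new) - val(old)) * B^(n-1-k) mod M
  val('g') - val('j') = 7 - 10 = -3
  B^(n-1-k) = 7^2 mod 257 = 49
  Delta = -3 * 49 mod 257 = 110

Answer: 110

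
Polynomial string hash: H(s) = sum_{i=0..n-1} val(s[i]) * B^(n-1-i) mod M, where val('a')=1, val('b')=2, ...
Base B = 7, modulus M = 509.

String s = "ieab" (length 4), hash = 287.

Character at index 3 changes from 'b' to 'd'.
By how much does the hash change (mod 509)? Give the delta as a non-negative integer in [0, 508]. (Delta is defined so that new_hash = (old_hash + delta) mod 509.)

Delta formula: (val(new) - val(old)) * B^(n-1-k) mod M
  val('d') - val('b') = 4 - 2 = 2
  B^(n-1-k) = 7^0 mod 509 = 1
  Delta = 2 * 1 mod 509 = 2

Answer: 2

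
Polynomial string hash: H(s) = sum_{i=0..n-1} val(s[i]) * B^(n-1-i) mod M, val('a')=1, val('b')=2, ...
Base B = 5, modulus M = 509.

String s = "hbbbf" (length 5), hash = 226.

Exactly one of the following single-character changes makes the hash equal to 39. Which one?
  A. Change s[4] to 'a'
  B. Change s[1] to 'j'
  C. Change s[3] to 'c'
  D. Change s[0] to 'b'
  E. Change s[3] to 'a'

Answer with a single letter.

Option A: s[4]='f'->'a', delta=(1-6)*5^0 mod 509 = 504, hash=226+504 mod 509 = 221
Option B: s[1]='b'->'j', delta=(10-2)*5^3 mod 509 = 491, hash=226+491 mod 509 = 208
Option C: s[3]='b'->'c', delta=(3-2)*5^1 mod 509 = 5, hash=226+5 mod 509 = 231
Option D: s[0]='h'->'b', delta=(2-8)*5^4 mod 509 = 322, hash=226+322 mod 509 = 39 <-- target
Option E: s[3]='b'->'a', delta=(1-2)*5^1 mod 509 = 504, hash=226+504 mod 509 = 221

Answer: D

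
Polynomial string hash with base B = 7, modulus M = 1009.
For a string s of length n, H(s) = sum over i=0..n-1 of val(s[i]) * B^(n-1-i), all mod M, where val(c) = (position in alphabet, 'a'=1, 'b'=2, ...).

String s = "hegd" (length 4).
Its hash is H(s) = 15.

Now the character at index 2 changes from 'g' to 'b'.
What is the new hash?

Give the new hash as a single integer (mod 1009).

Answer: 989

Derivation:
val('g') = 7, val('b') = 2
Position k = 2, exponent = n-1-k = 1
B^1 mod M = 7^1 mod 1009 = 7
Delta = (2 - 7) * 7 mod 1009 = 974
New hash = (15 + 974) mod 1009 = 989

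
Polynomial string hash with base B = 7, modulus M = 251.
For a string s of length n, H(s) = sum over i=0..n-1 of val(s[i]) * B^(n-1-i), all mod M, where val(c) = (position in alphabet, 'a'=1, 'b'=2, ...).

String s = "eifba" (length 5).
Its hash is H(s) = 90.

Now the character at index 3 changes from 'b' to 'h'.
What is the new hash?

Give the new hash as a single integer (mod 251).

Answer: 132

Derivation:
val('b') = 2, val('h') = 8
Position k = 3, exponent = n-1-k = 1
B^1 mod M = 7^1 mod 251 = 7
Delta = (8 - 2) * 7 mod 251 = 42
New hash = (90 + 42) mod 251 = 132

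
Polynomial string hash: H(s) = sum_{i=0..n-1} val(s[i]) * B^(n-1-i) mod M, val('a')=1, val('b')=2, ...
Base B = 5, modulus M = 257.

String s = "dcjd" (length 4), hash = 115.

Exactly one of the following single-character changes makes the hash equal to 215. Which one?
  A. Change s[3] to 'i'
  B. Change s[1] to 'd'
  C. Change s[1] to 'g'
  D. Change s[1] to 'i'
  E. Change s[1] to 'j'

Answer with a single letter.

Answer: C

Derivation:
Option A: s[3]='d'->'i', delta=(9-4)*5^0 mod 257 = 5, hash=115+5 mod 257 = 120
Option B: s[1]='c'->'d', delta=(4-3)*5^2 mod 257 = 25, hash=115+25 mod 257 = 140
Option C: s[1]='c'->'g', delta=(7-3)*5^2 mod 257 = 100, hash=115+100 mod 257 = 215 <-- target
Option D: s[1]='c'->'i', delta=(9-3)*5^2 mod 257 = 150, hash=115+150 mod 257 = 8
Option E: s[1]='c'->'j', delta=(10-3)*5^2 mod 257 = 175, hash=115+175 mod 257 = 33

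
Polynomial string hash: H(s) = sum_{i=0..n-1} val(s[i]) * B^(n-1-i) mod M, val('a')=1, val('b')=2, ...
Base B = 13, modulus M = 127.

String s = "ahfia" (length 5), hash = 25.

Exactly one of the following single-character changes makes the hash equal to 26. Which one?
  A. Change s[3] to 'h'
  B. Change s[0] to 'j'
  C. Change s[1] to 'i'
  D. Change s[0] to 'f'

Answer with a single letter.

Option A: s[3]='i'->'h', delta=(8-9)*13^1 mod 127 = 114, hash=25+114 mod 127 = 12
Option B: s[0]='a'->'j', delta=(10-1)*13^4 mod 127 = 1, hash=25+1 mod 127 = 26 <-- target
Option C: s[1]='h'->'i', delta=(9-8)*13^3 mod 127 = 38, hash=25+38 mod 127 = 63
Option D: s[0]='a'->'f', delta=(6-1)*13^4 mod 127 = 57, hash=25+57 mod 127 = 82

Answer: B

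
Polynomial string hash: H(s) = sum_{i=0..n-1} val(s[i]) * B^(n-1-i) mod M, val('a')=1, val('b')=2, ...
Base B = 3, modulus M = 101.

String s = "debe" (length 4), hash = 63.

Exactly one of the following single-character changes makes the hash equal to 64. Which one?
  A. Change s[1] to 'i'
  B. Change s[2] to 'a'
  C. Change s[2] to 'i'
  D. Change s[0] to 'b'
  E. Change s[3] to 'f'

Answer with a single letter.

Answer: E

Derivation:
Option A: s[1]='e'->'i', delta=(9-5)*3^2 mod 101 = 36, hash=63+36 mod 101 = 99
Option B: s[2]='b'->'a', delta=(1-2)*3^1 mod 101 = 98, hash=63+98 mod 101 = 60
Option C: s[2]='b'->'i', delta=(9-2)*3^1 mod 101 = 21, hash=63+21 mod 101 = 84
Option D: s[0]='d'->'b', delta=(2-4)*3^3 mod 101 = 47, hash=63+47 mod 101 = 9
Option E: s[3]='e'->'f', delta=(6-5)*3^0 mod 101 = 1, hash=63+1 mod 101 = 64 <-- target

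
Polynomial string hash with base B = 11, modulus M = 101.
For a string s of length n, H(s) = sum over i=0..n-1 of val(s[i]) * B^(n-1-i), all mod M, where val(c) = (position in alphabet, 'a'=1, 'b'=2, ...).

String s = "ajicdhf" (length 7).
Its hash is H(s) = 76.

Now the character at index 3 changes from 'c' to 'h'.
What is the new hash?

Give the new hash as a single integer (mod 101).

Answer: 65

Derivation:
val('c') = 3, val('h') = 8
Position k = 3, exponent = n-1-k = 3
B^3 mod M = 11^3 mod 101 = 18
Delta = (8 - 3) * 18 mod 101 = 90
New hash = (76 + 90) mod 101 = 65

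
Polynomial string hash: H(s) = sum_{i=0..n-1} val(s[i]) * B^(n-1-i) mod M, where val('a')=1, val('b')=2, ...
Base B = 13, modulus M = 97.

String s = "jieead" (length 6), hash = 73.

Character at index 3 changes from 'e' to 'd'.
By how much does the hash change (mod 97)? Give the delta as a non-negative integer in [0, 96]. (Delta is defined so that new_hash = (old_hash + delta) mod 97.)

Delta formula: (val(new) - val(old)) * B^(n-1-k) mod M
  val('d') - val('e') = 4 - 5 = -1
  B^(n-1-k) = 13^2 mod 97 = 72
  Delta = -1 * 72 mod 97 = 25

Answer: 25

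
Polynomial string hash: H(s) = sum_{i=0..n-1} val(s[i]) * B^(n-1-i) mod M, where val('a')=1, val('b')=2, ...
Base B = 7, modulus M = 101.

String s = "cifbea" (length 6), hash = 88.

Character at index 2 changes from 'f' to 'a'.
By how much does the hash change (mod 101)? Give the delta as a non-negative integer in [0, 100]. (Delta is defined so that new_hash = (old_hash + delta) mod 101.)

Delta formula: (val(new) - val(old)) * B^(n-1-k) mod M
  val('a') - val('f') = 1 - 6 = -5
  B^(n-1-k) = 7^3 mod 101 = 40
  Delta = -5 * 40 mod 101 = 2

Answer: 2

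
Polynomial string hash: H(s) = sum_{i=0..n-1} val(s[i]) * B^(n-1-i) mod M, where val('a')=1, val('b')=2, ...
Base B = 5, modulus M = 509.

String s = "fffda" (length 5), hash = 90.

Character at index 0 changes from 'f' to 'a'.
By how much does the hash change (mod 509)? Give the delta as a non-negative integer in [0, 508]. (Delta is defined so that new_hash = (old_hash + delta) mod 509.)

Delta formula: (val(new) - val(old)) * B^(n-1-k) mod M
  val('a') - val('f') = 1 - 6 = -5
  B^(n-1-k) = 5^4 mod 509 = 116
  Delta = -5 * 116 mod 509 = 438

Answer: 438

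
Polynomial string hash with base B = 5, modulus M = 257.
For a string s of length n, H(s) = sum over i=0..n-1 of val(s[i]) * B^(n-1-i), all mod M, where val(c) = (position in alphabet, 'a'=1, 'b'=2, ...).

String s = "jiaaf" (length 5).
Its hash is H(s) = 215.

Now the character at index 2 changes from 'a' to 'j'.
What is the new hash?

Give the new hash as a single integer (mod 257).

val('a') = 1, val('j') = 10
Position k = 2, exponent = n-1-k = 2
B^2 mod M = 5^2 mod 257 = 25
Delta = (10 - 1) * 25 mod 257 = 225
New hash = (215 + 225) mod 257 = 183

Answer: 183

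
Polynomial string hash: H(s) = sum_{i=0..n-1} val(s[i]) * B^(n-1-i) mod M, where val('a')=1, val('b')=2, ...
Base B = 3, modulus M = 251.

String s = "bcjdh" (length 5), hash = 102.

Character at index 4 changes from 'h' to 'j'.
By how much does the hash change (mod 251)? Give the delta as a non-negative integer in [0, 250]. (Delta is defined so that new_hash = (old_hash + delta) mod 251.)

Answer: 2

Derivation:
Delta formula: (val(new) - val(old)) * B^(n-1-k) mod M
  val('j') - val('h') = 10 - 8 = 2
  B^(n-1-k) = 3^0 mod 251 = 1
  Delta = 2 * 1 mod 251 = 2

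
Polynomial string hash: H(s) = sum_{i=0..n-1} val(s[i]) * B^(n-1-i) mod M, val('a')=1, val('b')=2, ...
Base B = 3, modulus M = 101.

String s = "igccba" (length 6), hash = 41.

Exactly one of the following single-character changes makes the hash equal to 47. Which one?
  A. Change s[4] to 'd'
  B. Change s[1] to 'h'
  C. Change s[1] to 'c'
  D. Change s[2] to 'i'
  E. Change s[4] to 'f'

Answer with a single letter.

Answer: A

Derivation:
Option A: s[4]='b'->'d', delta=(4-2)*3^1 mod 101 = 6, hash=41+6 mod 101 = 47 <-- target
Option B: s[1]='g'->'h', delta=(8-7)*3^4 mod 101 = 81, hash=41+81 mod 101 = 21
Option C: s[1]='g'->'c', delta=(3-7)*3^4 mod 101 = 80, hash=41+80 mod 101 = 20
Option D: s[2]='c'->'i', delta=(9-3)*3^3 mod 101 = 61, hash=41+61 mod 101 = 1
Option E: s[4]='b'->'f', delta=(6-2)*3^1 mod 101 = 12, hash=41+12 mod 101 = 53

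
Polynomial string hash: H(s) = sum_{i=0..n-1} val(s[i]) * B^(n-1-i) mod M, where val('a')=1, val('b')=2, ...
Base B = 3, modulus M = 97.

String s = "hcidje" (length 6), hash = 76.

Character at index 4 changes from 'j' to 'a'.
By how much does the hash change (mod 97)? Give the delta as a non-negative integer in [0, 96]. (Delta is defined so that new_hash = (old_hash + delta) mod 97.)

Answer: 70

Derivation:
Delta formula: (val(new) - val(old)) * B^(n-1-k) mod M
  val('a') - val('j') = 1 - 10 = -9
  B^(n-1-k) = 3^1 mod 97 = 3
  Delta = -9 * 3 mod 97 = 70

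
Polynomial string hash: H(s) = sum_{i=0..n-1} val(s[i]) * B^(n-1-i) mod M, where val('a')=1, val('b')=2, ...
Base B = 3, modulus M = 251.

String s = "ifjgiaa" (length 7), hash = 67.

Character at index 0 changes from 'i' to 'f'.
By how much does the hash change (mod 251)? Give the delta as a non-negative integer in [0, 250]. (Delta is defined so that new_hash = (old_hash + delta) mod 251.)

Delta formula: (val(new) - val(old)) * B^(n-1-k) mod M
  val('f') - val('i') = 6 - 9 = -3
  B^(n-1-k) = 3^6 mod 251 = 227
  Delta = -3 * 227 mod 251 = 72

Answer: 72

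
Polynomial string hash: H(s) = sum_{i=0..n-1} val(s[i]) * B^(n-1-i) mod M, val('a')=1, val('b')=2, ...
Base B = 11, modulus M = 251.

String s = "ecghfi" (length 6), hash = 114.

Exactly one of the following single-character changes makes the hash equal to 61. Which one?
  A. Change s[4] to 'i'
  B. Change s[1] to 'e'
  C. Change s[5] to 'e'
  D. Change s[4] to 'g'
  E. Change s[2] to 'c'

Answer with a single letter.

Answer: E

Derivation:
Option A: s[4]='f'->'i', delta=(9-6)*11^1 mod 251 = 33, hash=114+33 mod 251 = 147
Option B: s[1]='c'->'e', delta=(5-3)*11^4 mod 251 = 166, hash=114+166 mod 251 = 29
Option C: s[5]='i'->'e', delta=(5-9)*11^0 mod 251 = 247, hash=114+247 mod 251 = 110
Option D: s[4]='f'->'g', delta=(7-6)*11^1 mod 251 = 11, hash=114+11 mod 251 = 125
Option E: s[2]='g'->'c', delta=(3-7)*11^3 mod 251 = 198, hash=114+198 mod 251 = 61 <-- target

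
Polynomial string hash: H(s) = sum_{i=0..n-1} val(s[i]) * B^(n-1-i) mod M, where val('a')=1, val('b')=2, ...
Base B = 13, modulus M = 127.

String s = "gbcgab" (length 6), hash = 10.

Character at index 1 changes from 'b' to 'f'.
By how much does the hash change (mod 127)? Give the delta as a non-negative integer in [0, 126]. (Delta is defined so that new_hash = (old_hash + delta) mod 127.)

Delta formula: (val(new) - val(old)) * B^(n-1-k) mod M
  val('f') - val('b') = 6 - 2 = 4
  B^(n-1-k) = 13^4 mod 127 = 113
  Delta = 4 * 113 mod 127 = 71

Answer: 71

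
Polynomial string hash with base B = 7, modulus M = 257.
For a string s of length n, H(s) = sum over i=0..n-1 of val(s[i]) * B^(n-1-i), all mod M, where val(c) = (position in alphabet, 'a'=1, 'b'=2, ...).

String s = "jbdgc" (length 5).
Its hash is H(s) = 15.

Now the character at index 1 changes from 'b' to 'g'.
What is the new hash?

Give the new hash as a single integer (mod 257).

val('b') = 2, val('g') = 7
Position k = 1, exponent = n-1-k = 3
B^3 mod M = 7^3 mod 257 = 86
Delta = (7 - 2) * 86 mod 257 = 173
New hash = (15 + 173) mod 257 = 188

Answer: 188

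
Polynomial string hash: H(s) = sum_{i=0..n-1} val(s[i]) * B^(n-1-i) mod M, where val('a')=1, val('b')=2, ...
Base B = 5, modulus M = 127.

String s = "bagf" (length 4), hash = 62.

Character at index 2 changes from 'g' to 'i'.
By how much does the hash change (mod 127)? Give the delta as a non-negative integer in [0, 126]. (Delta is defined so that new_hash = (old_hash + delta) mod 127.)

Delta formula: (val(new) - val(old)) * B^(n-1-k) mod M
  val('i') - val('g') = 9 - 7 = 2
  B^(n-1-k) = 5^1 mod 127 = 5
  Delta = 2 * 5 mod 127 = 10

Answer: 10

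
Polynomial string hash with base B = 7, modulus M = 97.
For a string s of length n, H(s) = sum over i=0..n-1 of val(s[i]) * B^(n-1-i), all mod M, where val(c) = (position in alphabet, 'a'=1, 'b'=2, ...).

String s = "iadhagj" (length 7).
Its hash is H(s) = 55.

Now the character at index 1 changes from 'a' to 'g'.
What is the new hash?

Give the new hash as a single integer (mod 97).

val('a') = 1, val('g') = 7
Position k = 1, exponent = n-1-k = 5
B^5 mod M = 7^5 mod 97 = 26
Delta = (7 - 1) * 26 mod 97 = 59
New hash = (55 + 59) mod 97 = 17

Answer: 17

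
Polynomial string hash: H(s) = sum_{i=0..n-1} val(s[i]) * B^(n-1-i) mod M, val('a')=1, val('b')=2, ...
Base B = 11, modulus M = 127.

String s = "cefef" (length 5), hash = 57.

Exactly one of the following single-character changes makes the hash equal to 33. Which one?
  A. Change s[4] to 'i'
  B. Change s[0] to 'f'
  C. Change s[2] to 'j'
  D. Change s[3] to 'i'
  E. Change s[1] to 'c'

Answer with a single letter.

Option A: s[4]='f'->'i', delta=(9-6)*11^0 mod 127 = 3, hash=57+3 mod 127 = 60
Option B: s[0]='c'->'f', delta=(6-3)*11^4 mod 127 = 108, hash=57+108 mod 127 = 38
Option C: s[2]='f'->'j', delta=(10-6)*11^2 mod 127 = 103, hash=57+103 mod 127 = 33 <-- target
Option D: s[3]='e'->'i', delta=(9-5)*11^1 mod 127 = 44, hash=57+44 mod 127 = 101
Option E: s[1]='e'->'c', delta=(3-5)*11^3 mod 127 = 5, hash=57+5 mod 127 = 62

Answer: C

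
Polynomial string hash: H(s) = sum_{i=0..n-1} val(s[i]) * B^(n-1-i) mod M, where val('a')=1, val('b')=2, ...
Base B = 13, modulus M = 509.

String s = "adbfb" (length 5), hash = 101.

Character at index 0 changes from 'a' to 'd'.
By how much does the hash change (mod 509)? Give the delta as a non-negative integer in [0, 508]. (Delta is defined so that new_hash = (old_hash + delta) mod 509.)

Delta formula: (val(new) - val(old)) * B^(n-1-k) mod M
  val('d') - val('a') = 4 - 1 = 3
  B^(n-1-k) = 13^4 mod 509 = 57
  Delta = 3 * 57 mod 509 = 171

Answer: 171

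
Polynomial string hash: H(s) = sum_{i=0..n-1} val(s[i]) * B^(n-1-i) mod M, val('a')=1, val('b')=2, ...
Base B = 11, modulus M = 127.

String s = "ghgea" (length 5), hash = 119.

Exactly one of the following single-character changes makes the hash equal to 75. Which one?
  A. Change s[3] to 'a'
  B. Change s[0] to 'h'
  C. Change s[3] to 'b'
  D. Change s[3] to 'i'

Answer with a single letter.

Option A: s[3]='e'->'a', delta=(1-5)*11^1 mod 127 = 83, hash=119+83 mod 127 = 75 <-- target
Option B: s[0]='g'->'h', delta=(8-7)*11^4 mod 127 = 36, hash=119+36 mod 127 = 28
Option C: s[3]='e'->'b', delta=(2-5)*11^1 mod 127 = 94, hash=119+94 mod 127 = 86
Option D: s[3]='e'->'i', delta=(9-5)*11^1 mod 127 = 44, hash=119+44 mod 127 = 36

Answer: A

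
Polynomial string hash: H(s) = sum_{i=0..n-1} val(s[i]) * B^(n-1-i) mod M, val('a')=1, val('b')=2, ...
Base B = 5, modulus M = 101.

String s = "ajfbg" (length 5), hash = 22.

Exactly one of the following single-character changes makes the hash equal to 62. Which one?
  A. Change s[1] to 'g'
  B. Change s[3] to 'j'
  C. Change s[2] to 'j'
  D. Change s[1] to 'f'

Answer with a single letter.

Option A: s[1]='j'->'g', delta=(7-10)*5^3 mod 101 = 29, hash=22+29 mod 101 = 51
Option B: s[3]='b'->'j', delta=(10-2)*5^1 mod 101 = 40, hash=22+40 mod 101 = 62 <-- target
Option C: s[2]='f'->'j', delta=(10-6)*5^2 mod 101 = 100, hash=22+100 mod 101 = 21
Option D: s[1]='j'->'f', delta=(6-10)*5^3 mod 101 = 5, hash=22+5 mod 101 = 27

Answer: B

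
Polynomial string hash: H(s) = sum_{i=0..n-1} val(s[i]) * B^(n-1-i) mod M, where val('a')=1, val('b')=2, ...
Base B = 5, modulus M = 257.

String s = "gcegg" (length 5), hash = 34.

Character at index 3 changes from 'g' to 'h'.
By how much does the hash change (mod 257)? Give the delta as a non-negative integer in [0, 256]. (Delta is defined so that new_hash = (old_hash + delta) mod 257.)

Answer: 5

Derivation:
Delta formula: (val(new) - val(old)) * B^(n-1-k) mod M
  val('h') - val('g') = 8 - 7 = 1
  B^(n-1-k) = 5^1 mod 257 = 5
  Delta = 1 * 5 mod 257 = 5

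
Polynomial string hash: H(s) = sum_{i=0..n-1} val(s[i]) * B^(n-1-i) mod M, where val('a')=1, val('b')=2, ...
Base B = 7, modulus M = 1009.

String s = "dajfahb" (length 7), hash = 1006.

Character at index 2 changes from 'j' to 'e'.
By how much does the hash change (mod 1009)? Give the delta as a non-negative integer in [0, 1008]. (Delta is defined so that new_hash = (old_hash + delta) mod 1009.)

Delta formula: (val(new) - val(old)) * B^(n-1-k) mod M
  val('e') - val('j') = 5 - 10 = -5
  B^(n-1-k) = 7^4 mod 1009 = 383
  Delta = -5 * 383 mod 1009 = 103

Answer: 103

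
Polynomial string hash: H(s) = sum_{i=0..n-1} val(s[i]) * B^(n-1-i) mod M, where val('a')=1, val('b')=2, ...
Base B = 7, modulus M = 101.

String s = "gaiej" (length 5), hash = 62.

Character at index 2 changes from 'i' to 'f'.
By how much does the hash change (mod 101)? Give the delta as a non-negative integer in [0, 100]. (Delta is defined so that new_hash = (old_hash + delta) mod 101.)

Answer: 55

Derivation:
Delta formula: (val(new) - val(old)) * B^(n-1-k) mod M
  val('f') - val('i') = 6 - 9 = -3
  B^(n-1-k) = 7^2 mod 101 = 49
  Delta = -3 * 49 mod 101 = 55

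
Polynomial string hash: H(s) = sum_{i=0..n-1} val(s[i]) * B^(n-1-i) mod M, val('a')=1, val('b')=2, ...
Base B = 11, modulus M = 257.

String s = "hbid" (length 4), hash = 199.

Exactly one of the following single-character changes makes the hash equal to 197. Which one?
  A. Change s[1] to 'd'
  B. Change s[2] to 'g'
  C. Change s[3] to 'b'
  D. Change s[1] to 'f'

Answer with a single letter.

Option A: s[1]='b'->'d', delta=(4-2)*11^2 mod 257 = 242, hash=199+242 mod 257 = 184
Option B: s[2]='i'->'g', delta=(7-9)*11^1 mod 257 = 235, hash=199+235 mod 257 = 177
Option C: s[3]='d'->'b', delta=(2-4)*11^0 mod 257 = 255, hash=199+255 mod 257 = 197 <-- target
Option D: s[1]='b'->'f', delta=(6-2)*11^2 mod 257 = 227, hash=199+227 mod 257 = 169

Answer: C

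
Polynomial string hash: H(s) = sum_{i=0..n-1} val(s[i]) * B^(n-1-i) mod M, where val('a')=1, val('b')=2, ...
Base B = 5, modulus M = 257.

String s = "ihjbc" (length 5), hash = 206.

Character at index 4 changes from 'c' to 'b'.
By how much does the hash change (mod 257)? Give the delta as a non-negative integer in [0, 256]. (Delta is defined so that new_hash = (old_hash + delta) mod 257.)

Delta formula: (val(new) - val(old)) * B^(n-1-k) mod M
  val('b') - val('c') = 2 - 3 = -1
  B^(n-1-k) = 5^0 mod 257 = 1
  Delta = -1 * 1 mod 257 = 256

Answer: 256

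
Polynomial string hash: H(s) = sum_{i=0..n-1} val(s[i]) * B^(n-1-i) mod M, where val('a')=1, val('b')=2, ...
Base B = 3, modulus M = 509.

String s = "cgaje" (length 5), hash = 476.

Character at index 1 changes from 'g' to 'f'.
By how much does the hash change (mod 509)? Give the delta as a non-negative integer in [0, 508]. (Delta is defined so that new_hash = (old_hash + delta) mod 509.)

Delta formula: (val(new) - val(old)) * B^(n-1-k) mod M
  val('f') - val('g') = 6 - 7 = -1
  B^(n-1-k) = 3^3 mod 509 = 27
  Delta = -1 * 27 mod 509 = 482

Answer: 482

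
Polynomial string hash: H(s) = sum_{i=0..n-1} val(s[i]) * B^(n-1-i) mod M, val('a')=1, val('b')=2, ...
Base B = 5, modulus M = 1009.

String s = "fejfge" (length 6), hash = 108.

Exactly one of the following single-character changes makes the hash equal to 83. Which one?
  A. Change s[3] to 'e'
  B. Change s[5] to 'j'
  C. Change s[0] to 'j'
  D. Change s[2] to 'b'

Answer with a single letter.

Option A: s[3]='f'->'e', delta=(5-6)*5^2 mod 1009 = 984, hash=108+984 mod 1009 = 83 <-- target
Option B: s[5]='e'->'j', delta=(10-5)*5^0 mod 1009 = 5, hash=108+5 mod 1009 = 113
Option C: s[0]='f'->'j', delta=(10-6)*5^5 mod 1009 = 392, hash=108+392 mod 1009 = 500
Option D: s[2]='j'->'b', delta=(2-10)*5^3 mod 1009 = 9, hash=108+9 mod 1009 = 117

Answer: A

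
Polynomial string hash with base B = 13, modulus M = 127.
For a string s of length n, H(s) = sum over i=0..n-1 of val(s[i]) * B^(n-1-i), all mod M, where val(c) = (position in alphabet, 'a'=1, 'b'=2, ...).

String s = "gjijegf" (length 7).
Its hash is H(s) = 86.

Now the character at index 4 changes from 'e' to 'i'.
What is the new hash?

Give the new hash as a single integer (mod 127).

Answer: 0

Derivation:
val('e') = 5, val('i') = 9
Position k = 4, exponent = n-1-k = 2
B^2 mod M = 13^2 mod 127 = 42
Delta = (9 - 5) * 42 mod 127 = 41
New hash = (86 + 41) mod 127 = 0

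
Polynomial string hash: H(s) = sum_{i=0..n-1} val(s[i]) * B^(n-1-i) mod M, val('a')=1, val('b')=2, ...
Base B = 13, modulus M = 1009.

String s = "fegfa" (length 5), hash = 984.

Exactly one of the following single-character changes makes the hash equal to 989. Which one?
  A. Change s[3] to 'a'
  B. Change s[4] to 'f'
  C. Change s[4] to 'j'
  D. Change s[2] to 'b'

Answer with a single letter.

Option A: s[3]='f'->'a', delta=(1-6)*13^1 mod 1009 = 944, hash=984+944 mod 1009 = 919
Option B: s[4]='a'->'f', delta=(6-1)*13^0 mod 1009 = 5, hash=984+5 mod 1009 = 989 <-- target
Option C: s[4]='a'->'j', delta=(10-1)*13^0 mod 1009 = 9, hash=984+9 mod 1009 = 993
Option D: s[2]='g'->'b', delta=(2-7)*13^2 mod 1009 = 164, hash=984+164 mod 1009 = 139

Answer: B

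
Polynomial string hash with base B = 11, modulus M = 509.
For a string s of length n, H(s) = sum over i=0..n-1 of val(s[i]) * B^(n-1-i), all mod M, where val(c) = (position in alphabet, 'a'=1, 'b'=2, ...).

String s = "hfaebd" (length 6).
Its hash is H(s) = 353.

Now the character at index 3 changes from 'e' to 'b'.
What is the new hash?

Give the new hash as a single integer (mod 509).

val('e') = 5, val('b') = 2
Position k = 3, exponent = n-1-k = 2
B^2 mod M = 11^2 mod 509 = 121
Delta = (2 - 5) * 121 mod 509 = 146
New hash = (353 + 146) mod 509 = 499

Answer: 499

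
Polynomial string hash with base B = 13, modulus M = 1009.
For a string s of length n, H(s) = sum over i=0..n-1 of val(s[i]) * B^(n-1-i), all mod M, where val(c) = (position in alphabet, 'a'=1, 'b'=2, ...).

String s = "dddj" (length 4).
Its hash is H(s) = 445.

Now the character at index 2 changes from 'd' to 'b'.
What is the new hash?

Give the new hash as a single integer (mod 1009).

Answer: 419

Derivation:
val('d') = 4, val('b') = 2
Position k = 2, exponent = n-1-k = 1
B^1 mod M = 13^1 mod 1009 = 13
Delta = (2 - 4) * 13 mod 1009 = 983
New hash = (445 + 983) mod 1009 = 419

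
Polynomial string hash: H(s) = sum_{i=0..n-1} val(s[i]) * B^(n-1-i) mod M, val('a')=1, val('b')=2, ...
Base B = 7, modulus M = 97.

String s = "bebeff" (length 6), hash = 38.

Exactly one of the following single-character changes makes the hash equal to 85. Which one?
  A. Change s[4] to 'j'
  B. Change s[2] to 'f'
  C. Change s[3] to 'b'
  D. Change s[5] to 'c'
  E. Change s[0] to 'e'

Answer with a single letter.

Answer: C

Derivation:
Option A: s[4]='f'->'j', delta=(10-6)*7^1 mod 97 = 28, hash=38+28 mod 97 = 66
Option B: s[2]='b'->'f', delta=(6-2)*7^3 mod 97 = 14, hash=38+14 mod 97 = 52
Option C: s[3]='e'->'b', delta=(2-5)*7^2 mod 97 = 47, hash=38+47 mod 97 = 85 <-- target
Option D: s[5]='f'->'c', delta=(3-6)*7^0 mod 97 = 94, hash=38+94 mod 97 = 35
Option E: s[0]='b'->'e', delta=(5-2)*7^5 mod 97 = 78, hash=38+78 mod 97 = 19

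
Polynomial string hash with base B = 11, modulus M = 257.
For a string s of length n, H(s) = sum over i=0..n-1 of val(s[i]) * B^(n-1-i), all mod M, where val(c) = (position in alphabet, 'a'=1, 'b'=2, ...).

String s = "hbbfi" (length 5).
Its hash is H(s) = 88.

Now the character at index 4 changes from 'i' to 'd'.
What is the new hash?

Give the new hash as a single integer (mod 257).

val('i') = 9, val('d') = 4
Position k = 4, exponent = n-1-k = 0
B^0 mod M = 11^0 mod 257 = 1
Delta = (4 - 9) * 1 mod 257 = 252
New hash = (88 + 252) mod 257 = 83

Answer: 83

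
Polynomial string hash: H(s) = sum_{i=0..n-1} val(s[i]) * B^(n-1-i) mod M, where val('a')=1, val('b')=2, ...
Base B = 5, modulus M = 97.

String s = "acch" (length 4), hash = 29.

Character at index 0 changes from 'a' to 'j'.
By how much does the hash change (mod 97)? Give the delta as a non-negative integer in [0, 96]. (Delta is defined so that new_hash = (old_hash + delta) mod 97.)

Answer: 58

Derivation:
Delta formula: (val(new) - val(old)) * B^(n-1-k) mod M
  val('j') - val('a') = 10 - 1 = 9
  B^(n-1-k) = 5^3 mod 97 = 28
  Delta = 9 * 28 mod 97 = 58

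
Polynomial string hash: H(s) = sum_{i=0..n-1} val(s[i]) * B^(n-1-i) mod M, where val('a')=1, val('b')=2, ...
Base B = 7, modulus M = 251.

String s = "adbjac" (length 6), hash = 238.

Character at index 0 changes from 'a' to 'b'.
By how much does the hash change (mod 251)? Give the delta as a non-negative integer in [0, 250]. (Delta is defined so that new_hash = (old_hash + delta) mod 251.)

Answer: 241

Derivation:
Delta formula: (val(new) - val(old)) * B^(n-1-k) mod M
  val('b') - val('a') = 2 - 1 = 1
  B^(n-1-k) = 7^5 mod 251 = 241
  Delta = 1 * 241 mod 251 = 241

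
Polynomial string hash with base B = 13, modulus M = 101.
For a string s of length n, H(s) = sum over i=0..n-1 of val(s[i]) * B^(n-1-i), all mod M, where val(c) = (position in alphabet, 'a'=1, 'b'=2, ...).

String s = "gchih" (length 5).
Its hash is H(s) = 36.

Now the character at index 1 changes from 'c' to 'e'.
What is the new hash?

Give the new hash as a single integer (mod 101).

Answer: 87

Derivation:
val('c') = 3, val('e') = 5
Position k = 1, exponent = n-1-k = 3
B^3 mod M = 13^3 mod 101 = 76
Delta = (5 - 3) * 76 mod 101 = 51
New hash = (36 + 51) mod 101 = 87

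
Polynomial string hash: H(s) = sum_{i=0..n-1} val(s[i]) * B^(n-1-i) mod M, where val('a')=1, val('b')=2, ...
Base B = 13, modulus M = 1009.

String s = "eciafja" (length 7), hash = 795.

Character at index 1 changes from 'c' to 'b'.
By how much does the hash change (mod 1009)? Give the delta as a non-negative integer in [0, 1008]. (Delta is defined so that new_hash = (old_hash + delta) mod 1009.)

Answer: 19

Derivation:
Delta formula: (val(new) - val(old)) * B^(n-1-k) mod M
  val('b') - val('c') = 2 - 3 = -1
  B^(n-1-k) = 13^5 mod 1009 = 990
  Delta = -1 * 990 mod 1009 = 19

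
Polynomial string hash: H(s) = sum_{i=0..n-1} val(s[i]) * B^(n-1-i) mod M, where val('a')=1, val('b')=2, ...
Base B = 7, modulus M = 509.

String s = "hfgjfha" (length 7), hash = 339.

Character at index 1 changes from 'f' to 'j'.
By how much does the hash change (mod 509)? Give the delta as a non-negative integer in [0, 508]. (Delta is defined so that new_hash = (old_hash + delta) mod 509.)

Delta formula: (val(new) - val(old)) * B^(n-1-k) mod M
  val('j') - val('f') = 10 - 6 = 4
  B^(n-1-k) = 7^5 mod 509 = 10
  Delta = 4 * 10 mod 509 = 40

Answer: 40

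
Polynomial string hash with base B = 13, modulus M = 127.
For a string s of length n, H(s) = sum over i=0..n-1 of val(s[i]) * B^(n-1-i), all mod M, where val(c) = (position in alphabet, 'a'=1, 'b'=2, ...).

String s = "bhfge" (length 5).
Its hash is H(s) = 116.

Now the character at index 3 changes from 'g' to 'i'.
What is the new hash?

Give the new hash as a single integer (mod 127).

val('g') = 7, val('i') = 9
Position k = 3, exponent = n-1-k = 1
B^1 mod M = 13^1 mod 127 = 13
Delta = (9 - 7) * 13 mod 127 = 26
New hash = (116 + 26) mod 127 = 15

Answer: 15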